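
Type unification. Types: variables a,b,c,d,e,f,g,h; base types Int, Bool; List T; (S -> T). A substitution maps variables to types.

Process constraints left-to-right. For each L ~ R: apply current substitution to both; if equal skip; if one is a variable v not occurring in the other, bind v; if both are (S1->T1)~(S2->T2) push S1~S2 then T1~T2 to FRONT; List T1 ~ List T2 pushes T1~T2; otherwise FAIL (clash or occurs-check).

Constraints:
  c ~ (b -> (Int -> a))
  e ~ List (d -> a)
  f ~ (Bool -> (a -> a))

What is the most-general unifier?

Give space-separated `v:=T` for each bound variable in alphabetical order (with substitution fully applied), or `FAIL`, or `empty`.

Answer: c:=(b -> (Int -> a)) e:=List (d -> a) f:=(Bool -> (a -> a))

Derivation:
step 1: unify c ~ (b -> (Int -> a))  [subst: {-} | 2 pending]
  bind c := (b -> (Int -> a))
step 2: unify e ~ List (d -> a)  [subst: {c:=(b -> (Int -> a))} | 1 pending]
  bind e := List (d -> a)
step 3: unify f ~ (Bool -> (a -> a))  [subst: {c:=(b -> (Int -> a)), e:=List (d -> a)} | 0 pending]
  bind f := (Bool -> (a -> a))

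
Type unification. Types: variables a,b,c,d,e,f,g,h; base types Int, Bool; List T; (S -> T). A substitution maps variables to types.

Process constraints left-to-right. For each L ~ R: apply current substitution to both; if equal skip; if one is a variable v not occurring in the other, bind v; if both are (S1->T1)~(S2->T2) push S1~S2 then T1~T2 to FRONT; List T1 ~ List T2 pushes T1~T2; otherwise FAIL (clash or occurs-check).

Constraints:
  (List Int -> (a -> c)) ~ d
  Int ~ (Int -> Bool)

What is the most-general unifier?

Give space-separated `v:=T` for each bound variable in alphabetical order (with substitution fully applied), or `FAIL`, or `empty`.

Answer: FAIL

Derivation:
step 1: unify (List Int -> (a -> c)) ~ d  [subst: {-} | 1 pending]
  bind d := (List Int -> (a -> c))
step 2: unify Int ~ (Int -> Bool)  [subst: {d:=(List Int -> (a -> c))} | 0 pending]
  clash: Int vs (Int -> Bool)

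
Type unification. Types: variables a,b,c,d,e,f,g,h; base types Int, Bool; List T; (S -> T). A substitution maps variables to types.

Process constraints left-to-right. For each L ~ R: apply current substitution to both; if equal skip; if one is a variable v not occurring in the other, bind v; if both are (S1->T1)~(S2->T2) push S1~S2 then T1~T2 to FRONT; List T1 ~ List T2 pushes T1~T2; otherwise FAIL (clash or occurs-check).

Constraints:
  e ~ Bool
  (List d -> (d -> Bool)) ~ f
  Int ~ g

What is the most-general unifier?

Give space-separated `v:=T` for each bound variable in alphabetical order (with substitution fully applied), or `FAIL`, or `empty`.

Answer: e:=Bool f:=(List d -> (d -> Bool)) g:=Int

Derivation:
step 1: unify e ~ Bool  [subst: {-} | 2 pending]
  bind e := Bool
step 2: unify (List d -> (d -> Bool)) ~ f  [subst: {e:=Bool} | 1 pending]
  bind f := (List d -> (d -> Bool))
step 3: unify Int ~ g  [subst: {e:=Bool, f:=(List d -> (d -> Bool))} | 0 pending]
  bind g := Int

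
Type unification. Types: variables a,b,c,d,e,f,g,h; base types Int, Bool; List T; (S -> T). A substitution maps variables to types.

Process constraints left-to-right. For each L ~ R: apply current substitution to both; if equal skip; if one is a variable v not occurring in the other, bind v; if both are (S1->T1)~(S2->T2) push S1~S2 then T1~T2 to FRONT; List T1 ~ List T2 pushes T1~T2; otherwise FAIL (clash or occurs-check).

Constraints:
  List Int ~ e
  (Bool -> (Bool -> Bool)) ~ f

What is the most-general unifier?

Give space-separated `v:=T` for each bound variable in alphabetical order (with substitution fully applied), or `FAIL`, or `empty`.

step 1: unify List Int ~ e  [subst: {-} | 1 pending]
  bind e := List Int
step 2: unify (Bool -> (Bool -> Bool)) ~ f  [subst: {e:=List Int} | 0 pending]
  bind f := (Bool -> (Bool -> Bool))

Answer: e:=List Int f:=(Bool -> (Bool -> Bool))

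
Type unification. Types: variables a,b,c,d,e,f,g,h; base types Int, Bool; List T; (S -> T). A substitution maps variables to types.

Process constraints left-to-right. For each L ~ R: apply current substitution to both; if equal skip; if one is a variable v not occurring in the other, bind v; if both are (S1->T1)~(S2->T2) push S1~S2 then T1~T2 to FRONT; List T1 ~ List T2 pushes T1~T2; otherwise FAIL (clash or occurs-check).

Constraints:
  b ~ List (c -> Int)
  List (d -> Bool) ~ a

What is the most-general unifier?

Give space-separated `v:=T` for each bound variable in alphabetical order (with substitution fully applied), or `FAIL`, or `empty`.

step 1: unify b ~ List (c -> Int)  [subst: {-} | 1 pending]
  bind b := List (c -> Int)
step 2: unify List (d -> Bool) ~ a  [subst: {b:=List (c -> Int)} | 0 pending]
  bind a := List (d -> Bool)

Answer: a:=List (d -> Bool) b:=List (c -> Int)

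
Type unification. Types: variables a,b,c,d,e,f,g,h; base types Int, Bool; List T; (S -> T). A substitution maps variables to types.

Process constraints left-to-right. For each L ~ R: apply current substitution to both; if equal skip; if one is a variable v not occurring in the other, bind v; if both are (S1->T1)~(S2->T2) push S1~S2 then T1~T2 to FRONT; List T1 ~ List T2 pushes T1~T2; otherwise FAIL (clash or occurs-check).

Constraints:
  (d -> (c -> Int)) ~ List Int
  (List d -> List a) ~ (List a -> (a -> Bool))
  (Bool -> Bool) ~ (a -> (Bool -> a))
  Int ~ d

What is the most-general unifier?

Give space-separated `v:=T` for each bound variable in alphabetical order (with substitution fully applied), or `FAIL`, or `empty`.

step 1: unify (d -> (c -> Int)) ~ List Int  [subst: {-} | 3 pending]
  clash: (d -> (c -> Int)) vs List Int

Answer: FAIL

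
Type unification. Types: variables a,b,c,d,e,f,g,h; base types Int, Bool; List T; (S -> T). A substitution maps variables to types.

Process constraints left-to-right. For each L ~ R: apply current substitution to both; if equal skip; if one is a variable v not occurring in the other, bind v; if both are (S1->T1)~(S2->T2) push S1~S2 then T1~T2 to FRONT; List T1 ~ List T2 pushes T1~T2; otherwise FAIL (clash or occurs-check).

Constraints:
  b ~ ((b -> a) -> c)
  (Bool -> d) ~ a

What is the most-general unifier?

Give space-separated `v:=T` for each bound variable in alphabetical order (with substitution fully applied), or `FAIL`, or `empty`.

step 1: unify b ~ ((b -> a) -> c)  [subst: {-} | 1 pending]
  occurs-check fail: b in ((b -> a) -> c)

Answer: FAIL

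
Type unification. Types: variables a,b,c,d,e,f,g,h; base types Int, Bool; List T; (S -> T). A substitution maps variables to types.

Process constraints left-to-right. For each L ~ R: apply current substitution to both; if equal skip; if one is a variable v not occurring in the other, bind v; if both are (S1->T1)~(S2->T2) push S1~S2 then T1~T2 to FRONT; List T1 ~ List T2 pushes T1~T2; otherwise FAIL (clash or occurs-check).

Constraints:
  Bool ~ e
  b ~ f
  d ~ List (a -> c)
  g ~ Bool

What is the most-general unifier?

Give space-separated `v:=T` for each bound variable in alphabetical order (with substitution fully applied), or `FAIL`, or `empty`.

step 1: unify Bool ~ e  [subst: {-} | 3 pending]
  bind e := Bool
step 2: unify b ~ f  [subst: {e:=Bool} | 2 pending]
  bind b := f
step 3: unify d ~ List (a -> c)  [subst: {e:=Bool, b:=f} | 1 pending]
  bind d := List (a -> c)
step 4: unify g ~ Bool  [subst: {e:=Bool, b:=f, d:=List (a -> c)} | 0 pending]
  bind g := Bool

Answer: b:=f d:=List (a -> c) e:=Bool g:=Bool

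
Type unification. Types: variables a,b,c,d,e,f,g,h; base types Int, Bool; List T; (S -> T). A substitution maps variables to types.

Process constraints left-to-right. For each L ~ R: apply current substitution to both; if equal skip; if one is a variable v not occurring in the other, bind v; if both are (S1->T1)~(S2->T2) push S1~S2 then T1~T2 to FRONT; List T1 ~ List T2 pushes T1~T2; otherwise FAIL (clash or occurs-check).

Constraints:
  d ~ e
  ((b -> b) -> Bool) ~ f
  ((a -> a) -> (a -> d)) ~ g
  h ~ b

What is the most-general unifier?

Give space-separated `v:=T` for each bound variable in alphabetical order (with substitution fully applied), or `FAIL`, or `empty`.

Answer: d:=e f:=((b -> b) -> Bool) g:=((a -> a) -> (a -> e)) h:=b

Derivation:
step 1: unify d ~ e  [subst: {-} | 3 pending]
  bind d := e
step 2: unify ((b -> b) -> Bool) ~ f  [subst: {d:=e} | 2 pending]
  bind f := ((b -> b) -> Bool)
step 3: unify ((a -> a) -> (a -> e)) ~ g  [subst: {d:=e, f:=((b -> b) -> Bool)} | 1 pending]
  bind g := ((a -> a) -> (a -> e))
step 4: unify h ~ b  [subst: {d:=e, f:=((b -> b) -> Bool), g:=((a -> a) -> (a -> e))} | 0 pending]
  bind h := b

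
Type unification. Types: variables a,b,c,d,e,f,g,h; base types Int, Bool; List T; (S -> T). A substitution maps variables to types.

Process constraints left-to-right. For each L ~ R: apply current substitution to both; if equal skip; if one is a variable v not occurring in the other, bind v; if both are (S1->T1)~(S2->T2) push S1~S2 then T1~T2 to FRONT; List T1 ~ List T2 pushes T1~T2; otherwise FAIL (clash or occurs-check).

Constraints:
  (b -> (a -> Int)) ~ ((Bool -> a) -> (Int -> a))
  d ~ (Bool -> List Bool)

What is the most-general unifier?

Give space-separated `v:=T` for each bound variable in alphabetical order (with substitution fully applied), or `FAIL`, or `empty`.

step 1: unify (b -> (a -> Int)) ~ ((Bool -> a) -> (Int -> a))  [subst: {-} | 1 pending]
  -> decompose arrow: push b~(Bool -> a), (a -> Int)~(Int -> a)
step 2: unify b ~ (Bool -> a)  [subst: {-} | 2 pending]
  bind b := (Bool -> a)
step 3: unify (a -> Int) ~ (Int -> a)  [subst: {b:=(Bool -> a)} | 1 pending]
  -> decompose arrow: push a~Int, Int~a
step 4: unify a ~ Int  [subst: {b:=(Bool -> a)} | 2 pending]
  bind a := Int
step 5: unify Int ~ Int  [subst: {b:=(Bool -> a), a:=Int} | 1 pending]
  -> identical, skip
step 6: unify d ~ (Bool -> List Bool)  [subst: {b:=(Bool -> a), a:=Int} | 0 pending]
  bind d := (Bool -> List Bool)

Answer: a:=Int b:=(Bool -> Int) d:=(Bool -> List Bool)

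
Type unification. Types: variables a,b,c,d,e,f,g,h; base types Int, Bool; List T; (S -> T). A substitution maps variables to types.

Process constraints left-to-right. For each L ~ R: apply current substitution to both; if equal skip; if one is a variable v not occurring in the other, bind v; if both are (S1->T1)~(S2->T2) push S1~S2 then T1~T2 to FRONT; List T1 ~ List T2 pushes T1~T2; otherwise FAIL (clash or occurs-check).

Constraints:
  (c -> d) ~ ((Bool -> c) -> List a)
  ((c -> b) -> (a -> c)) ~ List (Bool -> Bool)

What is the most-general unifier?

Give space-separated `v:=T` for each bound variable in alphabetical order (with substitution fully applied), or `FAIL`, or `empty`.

Answer: FAIL

Derivation:
step 1: unify (c -> d) ~ ((Bool -> c) -> List a)  [subst: {-} | 1 pending]
  -> decompose arrow: push c~(Bool -> c), d~List a
step 2: unify c ~ (Bool -> c)  [subst: {-} | 2 pending]
  occurs-check fail: c in (Bool -> c)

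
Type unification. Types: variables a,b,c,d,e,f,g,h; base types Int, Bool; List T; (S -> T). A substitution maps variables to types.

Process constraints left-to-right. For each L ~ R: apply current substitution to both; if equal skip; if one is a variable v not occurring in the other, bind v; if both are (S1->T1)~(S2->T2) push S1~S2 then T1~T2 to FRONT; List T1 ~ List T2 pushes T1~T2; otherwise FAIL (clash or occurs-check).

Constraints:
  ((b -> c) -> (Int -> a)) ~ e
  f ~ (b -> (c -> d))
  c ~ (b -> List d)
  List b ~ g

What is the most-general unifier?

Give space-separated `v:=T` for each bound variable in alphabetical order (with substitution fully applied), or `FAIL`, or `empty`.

Answer: c:=(b -> List d) e:=((b -> (b -> List d)) -> (Int -> a)) f:=(b -> ((b -> List d) -> d)) g:=List b

Derivation:
step 1: unify ((b -> c) -> (Int -> a)) ~ e  [subst: {-} | 3 pending]
  bind e := ((b -> c) -> (Int -> a))
step 2: unify f ~ (b -> (c -> d))  [subst: {e:=((b -> c) -> (Int -> a))} | 2 pending]
  bind f := (b -> (c -> d))
step 3: unify c ~ (b -> List d)  [subst: {e:=((b -> c) -> (Int -> a)), f:=(b -> (c -> d))} | 1 pending]
  bind c := (b -> List d)
step 4: unify List b ~ g  [subst: {e:=((b -> c) -> (Int -> a)), f:=(b -> (c -> d)), c:=(b -> List d)} | 0 pending]
  bind g := List b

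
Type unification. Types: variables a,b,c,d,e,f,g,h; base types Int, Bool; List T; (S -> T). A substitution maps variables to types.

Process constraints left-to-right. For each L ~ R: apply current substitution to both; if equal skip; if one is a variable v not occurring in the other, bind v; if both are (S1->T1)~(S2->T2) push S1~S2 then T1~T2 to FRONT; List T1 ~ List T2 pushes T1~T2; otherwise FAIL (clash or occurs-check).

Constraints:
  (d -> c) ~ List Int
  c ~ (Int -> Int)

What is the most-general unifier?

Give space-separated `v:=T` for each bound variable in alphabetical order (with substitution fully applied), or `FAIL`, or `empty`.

Answer: FAIL

Derivation:
step 1: unify (d -> c) ~ List Int  [subst: {-} | 1 pending]
  clash: (d -> c) vs List Int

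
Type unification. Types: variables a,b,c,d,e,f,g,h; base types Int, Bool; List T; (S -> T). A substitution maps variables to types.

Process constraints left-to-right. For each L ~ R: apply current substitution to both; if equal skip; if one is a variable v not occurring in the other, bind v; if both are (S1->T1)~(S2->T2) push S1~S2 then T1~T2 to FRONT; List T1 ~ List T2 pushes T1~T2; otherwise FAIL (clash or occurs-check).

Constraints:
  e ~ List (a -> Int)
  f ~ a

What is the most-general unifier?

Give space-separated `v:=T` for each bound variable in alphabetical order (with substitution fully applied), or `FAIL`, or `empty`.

Answer: e:=List (a -> Int) f:=a

Derivation:
step 1: unify e ~ List (a -> Int)  [subst: {-} | 1 pending]
  bind e := List (a -> Int)
step 2: unify f ~ a  [subst: {e:=List (a -> Int)} | 0 pending]
  bind f := a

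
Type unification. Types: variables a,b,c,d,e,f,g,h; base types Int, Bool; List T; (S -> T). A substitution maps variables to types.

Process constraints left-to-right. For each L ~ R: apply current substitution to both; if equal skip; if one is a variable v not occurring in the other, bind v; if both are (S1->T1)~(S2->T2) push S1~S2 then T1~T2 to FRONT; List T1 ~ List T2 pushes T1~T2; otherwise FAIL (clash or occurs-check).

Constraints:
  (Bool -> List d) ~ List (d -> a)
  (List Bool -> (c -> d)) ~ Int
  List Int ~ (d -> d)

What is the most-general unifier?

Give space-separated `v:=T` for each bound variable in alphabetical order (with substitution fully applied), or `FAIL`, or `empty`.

step 1: unify (Bool -> List d) ~ List (d -> a)  [subst: {-} | 2 pending]
  clash: (Bool -> List d) vs List (d -> a)

Answer: FAIL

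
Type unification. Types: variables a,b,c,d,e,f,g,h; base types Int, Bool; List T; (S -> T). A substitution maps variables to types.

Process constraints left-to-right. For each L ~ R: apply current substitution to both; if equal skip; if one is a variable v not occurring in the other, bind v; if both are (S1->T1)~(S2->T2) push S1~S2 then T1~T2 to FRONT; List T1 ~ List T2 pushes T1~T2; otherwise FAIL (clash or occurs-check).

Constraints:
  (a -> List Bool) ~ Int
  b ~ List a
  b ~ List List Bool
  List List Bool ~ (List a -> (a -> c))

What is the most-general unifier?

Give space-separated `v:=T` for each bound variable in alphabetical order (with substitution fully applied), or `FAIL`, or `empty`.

step 1: unify (a -> List Bool) ~ Int  [subst: {-} | 3 pending]
  clash: (a -> List Bool) vs Int

Answer: FAIL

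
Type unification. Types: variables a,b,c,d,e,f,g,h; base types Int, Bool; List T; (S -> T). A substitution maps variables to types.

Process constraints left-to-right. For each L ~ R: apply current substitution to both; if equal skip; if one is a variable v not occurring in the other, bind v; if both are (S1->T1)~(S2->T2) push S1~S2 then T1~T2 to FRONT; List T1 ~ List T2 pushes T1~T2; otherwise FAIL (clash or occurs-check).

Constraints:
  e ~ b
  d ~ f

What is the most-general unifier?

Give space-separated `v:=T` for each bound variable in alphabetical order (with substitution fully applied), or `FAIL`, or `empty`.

Answer: d:=f e:=b

Derivation:
step 1: unify e ~ b  [subst: {-} | 1 pending]
  bind e := b
step 2: unify d ~ f  [subst: {e:=b} | 0 pending]
  bind d := f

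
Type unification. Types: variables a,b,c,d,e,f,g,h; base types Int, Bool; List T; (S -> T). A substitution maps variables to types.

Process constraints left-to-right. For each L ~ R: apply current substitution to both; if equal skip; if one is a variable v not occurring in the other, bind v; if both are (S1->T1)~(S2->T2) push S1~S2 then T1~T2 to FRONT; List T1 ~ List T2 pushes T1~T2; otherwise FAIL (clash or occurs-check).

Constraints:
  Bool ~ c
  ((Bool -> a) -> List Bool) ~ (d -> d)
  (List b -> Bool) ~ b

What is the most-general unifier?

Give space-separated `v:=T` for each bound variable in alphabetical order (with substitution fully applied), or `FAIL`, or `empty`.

Answer: FAIL

Derivation:
step 1: unify Bool ~ c  [subst: {-} | 2 pending]
  bind c := Bool
step 2: unify ((Bool -> a) -> List Bool) ~ (d -> d)  [subst: {c:=Bool} | 1 pending]
  -> decompose arrow: push (Bool -> a)~d, List Bool~d
step 3: unify (Bool -> a) ~ d  [subst: {c:=Bool} | 2 pending]
  bind d := (Bool -> a)
step 4: unify List Bool ~ (Bool -> a)  [subst: {c:=Bool, d:=(Bool -> a)} | 1 pending]
  clash: List Bool vs (Bool -> a)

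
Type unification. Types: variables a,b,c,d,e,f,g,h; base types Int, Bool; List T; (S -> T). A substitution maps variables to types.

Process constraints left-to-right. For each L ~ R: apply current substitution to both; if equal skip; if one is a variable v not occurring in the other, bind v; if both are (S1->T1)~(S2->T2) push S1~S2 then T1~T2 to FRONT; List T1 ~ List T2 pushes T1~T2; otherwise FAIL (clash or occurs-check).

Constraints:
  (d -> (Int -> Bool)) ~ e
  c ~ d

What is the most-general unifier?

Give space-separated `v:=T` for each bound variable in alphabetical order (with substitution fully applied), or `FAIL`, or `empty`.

Answer: c:=d e:=(d -> (Int -> Bool))

Derivation:
step 1: unify (d -> (Int -> Bool)) ~ e  [subst: {-} | 1 pending]
  bind e := (d -> (Int -> Bool))
step 2: unify c ~ d  [subst: {e:=(d -> (Int -> Bool))} | 0 pending]
  bind c := d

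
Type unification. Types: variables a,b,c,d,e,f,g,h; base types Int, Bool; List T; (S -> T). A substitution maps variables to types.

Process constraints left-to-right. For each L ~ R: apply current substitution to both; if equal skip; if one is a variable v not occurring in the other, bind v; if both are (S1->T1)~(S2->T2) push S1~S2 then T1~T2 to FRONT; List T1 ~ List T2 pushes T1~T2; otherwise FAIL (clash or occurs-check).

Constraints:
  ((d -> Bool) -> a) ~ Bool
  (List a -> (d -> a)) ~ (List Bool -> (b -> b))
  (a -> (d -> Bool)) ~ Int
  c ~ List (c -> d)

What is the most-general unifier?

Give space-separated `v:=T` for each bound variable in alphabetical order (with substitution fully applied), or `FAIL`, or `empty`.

step 1: unify ((d -> Bool) -> a) ~ Bool  [subst: {-} | 3 pending]
  clash: ((d -> Bool) -> a) vs Bool

Answer: FAIL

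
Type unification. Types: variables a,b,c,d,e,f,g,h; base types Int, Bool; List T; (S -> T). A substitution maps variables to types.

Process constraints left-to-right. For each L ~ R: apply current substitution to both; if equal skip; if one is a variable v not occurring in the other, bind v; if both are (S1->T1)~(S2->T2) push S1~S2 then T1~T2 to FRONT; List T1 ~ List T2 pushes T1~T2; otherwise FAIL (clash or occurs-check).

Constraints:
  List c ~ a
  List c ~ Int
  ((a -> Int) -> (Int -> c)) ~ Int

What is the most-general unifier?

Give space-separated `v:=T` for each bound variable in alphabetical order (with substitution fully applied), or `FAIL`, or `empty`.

step 1: unify List c ~ a  [subst: {-} | 2 pending]
  bind a := List c
step 2: unify List c ~ Int  [subst: {a:=List c} | 1 pending]
  clash: List c vs Int

Answer: FAIL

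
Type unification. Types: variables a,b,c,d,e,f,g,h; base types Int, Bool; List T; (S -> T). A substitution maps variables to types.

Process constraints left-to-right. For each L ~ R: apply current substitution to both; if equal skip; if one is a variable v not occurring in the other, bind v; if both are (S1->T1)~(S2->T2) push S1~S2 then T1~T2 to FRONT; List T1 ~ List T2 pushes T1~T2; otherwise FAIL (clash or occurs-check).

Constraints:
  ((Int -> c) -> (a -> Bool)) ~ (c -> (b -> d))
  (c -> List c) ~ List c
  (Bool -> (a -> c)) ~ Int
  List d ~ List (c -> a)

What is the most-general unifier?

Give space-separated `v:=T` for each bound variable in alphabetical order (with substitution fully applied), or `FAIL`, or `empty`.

Answer: FAIL

Derivation:
step 1: unify ((Int -> c) -> (a -> Bool)) ~ (c -> (b -> d))  [subst: {-} | 3 pending]
  -> decompose arrow: push (Int -> c)~c, (a -> Bool)~(b -> d)
step 2: unify (Int -> c) ~ c  [subst: {-} | 4 pending]
  occurs-check fail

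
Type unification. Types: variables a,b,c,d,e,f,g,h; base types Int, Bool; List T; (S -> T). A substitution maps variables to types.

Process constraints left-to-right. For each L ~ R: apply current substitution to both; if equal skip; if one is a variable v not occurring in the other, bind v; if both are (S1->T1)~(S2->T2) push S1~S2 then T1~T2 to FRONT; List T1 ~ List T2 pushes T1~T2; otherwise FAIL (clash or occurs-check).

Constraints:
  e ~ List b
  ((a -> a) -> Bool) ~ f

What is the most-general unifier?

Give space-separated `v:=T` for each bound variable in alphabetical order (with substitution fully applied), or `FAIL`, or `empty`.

Answer: e:=List b f:=((a -> a) -> Bool)

Derivation:
step 1: unify e ~ List b  [subst: {-} | 1 pending]
  bind e := List b
step 2: unify ((a -> a) -> Bool) ~ f  [subst: {e:=List b} | 0 pending]
  bind f := ((a -> a) -> Bool)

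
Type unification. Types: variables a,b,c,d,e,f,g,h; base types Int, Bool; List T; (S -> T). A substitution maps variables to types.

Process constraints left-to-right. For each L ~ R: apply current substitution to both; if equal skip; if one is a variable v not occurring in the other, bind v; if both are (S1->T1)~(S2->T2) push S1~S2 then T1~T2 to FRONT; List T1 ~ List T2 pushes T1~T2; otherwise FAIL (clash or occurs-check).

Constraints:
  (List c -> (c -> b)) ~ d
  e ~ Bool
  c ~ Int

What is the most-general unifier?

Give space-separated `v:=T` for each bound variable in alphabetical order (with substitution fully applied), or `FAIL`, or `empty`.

Answer: c:=Int d:=(List Int -> (Int -> b)) e:=Bool

Derivation:
step 1: unify (List c -> (c -> b)) ~ d  [subst: {-} | 2 pending]
  bind d := (List c -> (c -> b))
step 2: unify e ~ Bool  [subst: {d:=(List c -> (c -> b))} | 1 pending]
  bind e := Bool
step 3: unify c ~ Int  [subst: {d:=(List c -> (c -> b)), e:=Bool} | 0 pending]
  bind c := Int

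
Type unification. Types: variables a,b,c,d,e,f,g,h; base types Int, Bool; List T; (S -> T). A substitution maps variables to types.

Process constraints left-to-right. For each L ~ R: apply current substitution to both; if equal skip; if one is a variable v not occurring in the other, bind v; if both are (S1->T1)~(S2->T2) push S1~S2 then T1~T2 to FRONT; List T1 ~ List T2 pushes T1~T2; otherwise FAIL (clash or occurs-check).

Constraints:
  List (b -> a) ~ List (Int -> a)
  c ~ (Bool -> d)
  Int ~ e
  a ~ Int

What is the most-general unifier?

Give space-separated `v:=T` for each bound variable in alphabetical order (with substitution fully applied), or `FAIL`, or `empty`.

step 1: unify List (b -> a) ~ List (Int -> a)  [subst: {-} | 3 pending]
  -> decompose List: push (b -> a)~(Int -> a)
step 2: unify (b -> a) ~ (Int -> a)  [subst: {-} | 3 pending]
  -> decompose arrow: push b~Int, a~a
step 3: unify b ~ Int  [subst: {-} | 4 pending]
  bind b := Int
step 4: unify a ~ a  [subst: {b:=Int} | 3 pending]
  -> identical, skip
step 5: unify c ~ (Bool -> d)  [subst: {b:=Int} | 2 pending]
  bind c := (Bool -> d)
step 6: unify Int ~ e  [subst: {b:=Int, c:=(Bool -> d)} | 1 pending]
  bind e := Int
step 7: unify a ~ Int  [subst: {b:=Int, c:=(Bool -> d), e:=Int} | 0 pending]
  bind a := Int

Answer: a:=Int b:=Int c:=(Bool -> d) e:=Int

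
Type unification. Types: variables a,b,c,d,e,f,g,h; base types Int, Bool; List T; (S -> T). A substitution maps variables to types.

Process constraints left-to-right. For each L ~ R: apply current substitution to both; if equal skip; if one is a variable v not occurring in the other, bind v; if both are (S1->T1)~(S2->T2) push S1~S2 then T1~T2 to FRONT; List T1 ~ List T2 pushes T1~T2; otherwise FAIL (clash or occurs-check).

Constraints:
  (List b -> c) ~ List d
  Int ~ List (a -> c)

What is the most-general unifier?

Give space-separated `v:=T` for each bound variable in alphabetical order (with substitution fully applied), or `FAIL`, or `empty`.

step 1: unify (List b -> c) ~ List d  [subst: {-} | 1 pending]
  clash: (List b -> c) vs List d

Answer: FAIL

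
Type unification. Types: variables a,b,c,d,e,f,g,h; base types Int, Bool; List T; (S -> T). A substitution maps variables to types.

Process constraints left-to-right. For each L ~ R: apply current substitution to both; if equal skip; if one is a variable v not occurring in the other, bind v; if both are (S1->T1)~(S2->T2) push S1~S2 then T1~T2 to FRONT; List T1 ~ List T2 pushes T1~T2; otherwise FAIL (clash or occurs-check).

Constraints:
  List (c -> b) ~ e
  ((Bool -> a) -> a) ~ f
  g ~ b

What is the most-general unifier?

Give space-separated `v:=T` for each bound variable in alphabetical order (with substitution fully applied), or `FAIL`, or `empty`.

Answer: e:=List (c -> b) f:=((Bool -> a) -> a) g:=b

Derivation:
step 1: unify List (c -> b) ~ e  [subst: {-} | 2 pending]
  bind e := List (c -> b)
step 2: unify ((Bool -> a) -> a) ~ f  [subst: {e:=List (c -> b)} | 1 pending]
  bind f := ((Bool -> a) -> a)
step 3: unify g ~ b  [subst: {e:=List (c -> b), f:=((Bool -> a) -> a)} | 0 pending]
  bind g := b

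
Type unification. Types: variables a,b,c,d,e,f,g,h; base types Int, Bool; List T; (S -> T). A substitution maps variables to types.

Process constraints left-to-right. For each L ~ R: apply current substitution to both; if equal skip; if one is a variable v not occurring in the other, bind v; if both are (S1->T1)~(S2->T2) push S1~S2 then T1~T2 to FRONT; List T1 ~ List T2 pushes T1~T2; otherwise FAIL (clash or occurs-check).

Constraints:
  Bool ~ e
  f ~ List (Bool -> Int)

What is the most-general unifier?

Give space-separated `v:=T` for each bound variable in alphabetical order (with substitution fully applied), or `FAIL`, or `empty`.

Answer: e:=Bool f:=List (Bool -> Int)

Derivation:
step 1: unify Bool ~ e  [subst: {-} | 1 pending]
  bind e := Bool
step 2: unify f ~ List (Bool -> Int)  [subst: {e:=Bool} | 0 pending]
  bind f := List (Bool -> Int)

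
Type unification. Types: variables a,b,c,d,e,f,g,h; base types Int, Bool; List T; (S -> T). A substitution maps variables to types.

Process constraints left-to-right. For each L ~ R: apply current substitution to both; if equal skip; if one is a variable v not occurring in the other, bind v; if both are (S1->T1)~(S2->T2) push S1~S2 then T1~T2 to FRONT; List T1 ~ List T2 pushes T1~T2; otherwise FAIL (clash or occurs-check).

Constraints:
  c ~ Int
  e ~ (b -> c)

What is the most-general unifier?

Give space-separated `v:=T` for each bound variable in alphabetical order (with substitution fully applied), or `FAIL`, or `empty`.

Answer: c:=Int e:=(b -> Int)

Derivation:
step 1: unify c ~ Int  [subst: {-} | 1 pending]
  bind c := Int
step 2: unify e ~ (b -> Int)  [subst: {c:=Int} | 0 pending]
  bind e := (b -> Int)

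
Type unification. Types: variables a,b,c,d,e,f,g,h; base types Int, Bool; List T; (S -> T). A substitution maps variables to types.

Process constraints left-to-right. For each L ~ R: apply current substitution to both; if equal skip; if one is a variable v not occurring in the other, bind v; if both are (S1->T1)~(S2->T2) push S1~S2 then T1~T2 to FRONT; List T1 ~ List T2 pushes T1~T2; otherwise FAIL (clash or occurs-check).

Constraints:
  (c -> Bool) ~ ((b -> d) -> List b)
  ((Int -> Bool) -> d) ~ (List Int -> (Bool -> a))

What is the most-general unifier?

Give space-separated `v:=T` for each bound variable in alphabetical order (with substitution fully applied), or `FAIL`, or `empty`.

Answer: FAIL

Derivation:
step 1: unify (c -> Bool) ~ ((b -> d) -> List b)  [subst: {-} | 1 pending]
  -> decompose arrow: push c~(b -> d), Bool~List b
step 2: unify c ~ (b -> d)  [subst: {-} | 2 pending]
  bind c := (b -> d)
step 3: unify Bool ~ List b  [subst: {c:=(b -> d)} | 1 pending]
  clash: Bool vs List b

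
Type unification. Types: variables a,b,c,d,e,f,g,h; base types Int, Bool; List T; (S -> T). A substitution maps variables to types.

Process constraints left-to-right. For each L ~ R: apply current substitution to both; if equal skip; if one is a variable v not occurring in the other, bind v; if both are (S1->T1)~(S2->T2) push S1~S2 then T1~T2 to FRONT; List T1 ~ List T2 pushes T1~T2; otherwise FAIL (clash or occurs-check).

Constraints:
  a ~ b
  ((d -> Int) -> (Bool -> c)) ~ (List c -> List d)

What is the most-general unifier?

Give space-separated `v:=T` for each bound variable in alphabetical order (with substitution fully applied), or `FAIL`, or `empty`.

step 1: unify a ~ b  [subst: {-} | 1 pending]
  bind a := b
step 2: unify ((d -> Int) -> (Bool -> c)) ~ (List c -> List d)  [subst: {a:=b} | 0 pending]
  -> decompose arrow: push (d -> Int)~List c, (Bool -> c)~List d
step 3: unify (d -> Int) ~ List c  [subst: {a:=b} | 1 pending]
  clash: (d -> Int) vs List c

Answer: FAIL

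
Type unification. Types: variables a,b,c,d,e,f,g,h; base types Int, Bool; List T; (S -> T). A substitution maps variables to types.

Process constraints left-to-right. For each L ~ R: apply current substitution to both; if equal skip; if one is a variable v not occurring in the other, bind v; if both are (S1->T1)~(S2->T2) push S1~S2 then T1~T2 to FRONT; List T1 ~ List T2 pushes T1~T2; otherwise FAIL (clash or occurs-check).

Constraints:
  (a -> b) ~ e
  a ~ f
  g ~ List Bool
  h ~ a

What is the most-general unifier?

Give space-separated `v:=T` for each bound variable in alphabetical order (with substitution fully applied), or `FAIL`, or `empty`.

step 1: unify (a -> b) ~ e  [subst: {-} | 3 pending]
  bind e := (a -> b)
step 2: unify a ~ f  [subst: {e:=(a -> b)} | 2 pending]
  bind a := f
step 3: unify g ~ List Bool  [subst: {e:=(a -> b), a:=f} | 1 pending]
  bind g := List Bool
step 4: unify h ~ f  [subst: {e:=(a -> b), a:=f, g:=List Bool} | 0 pending]
  bind h := f

Answer: a:=f e:=(f -> b) g:=List Bool h:=f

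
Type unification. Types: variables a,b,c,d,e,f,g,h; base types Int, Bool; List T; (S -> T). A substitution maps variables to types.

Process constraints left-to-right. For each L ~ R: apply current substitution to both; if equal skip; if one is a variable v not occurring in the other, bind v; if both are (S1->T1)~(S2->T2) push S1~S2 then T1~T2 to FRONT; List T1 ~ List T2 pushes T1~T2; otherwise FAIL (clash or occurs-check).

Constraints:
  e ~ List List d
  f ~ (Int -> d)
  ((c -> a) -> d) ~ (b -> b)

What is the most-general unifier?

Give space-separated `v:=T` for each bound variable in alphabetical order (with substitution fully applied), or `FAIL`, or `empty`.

Answer: b:=(c -> a) d:=(c -> a) e:=List List (c -> a) f:=(Int -> (c -> a))

Derivation:
step 1: unify e ~ List List d  [subst: {-} | 2 pending]
  bind e := List List d
step 2: unify f ~ (Int -> d)  [subst: {e:=List List d} | 1 pending]
  bind f := (Int -> d)
step 3: unify ((c -> a) -> d) ~ (b -> b)  [subst: {e:=List List d, f:=(Int -> d)} | 0 pending]
  -> decompose arrow: push (c -> a)~b, d~b
step 4: unify (c -> a) ~ b  [subst: {e:=List List d, f:=(Int -> d)} | 1 pending]
  bind b := (c -> a)
step 5: unify d ~ (c -> a)  [subst: {e:=List List d, f:=(Int -> d), b:=(c -> a)} | 0 pending]
  bind d := (c -> a)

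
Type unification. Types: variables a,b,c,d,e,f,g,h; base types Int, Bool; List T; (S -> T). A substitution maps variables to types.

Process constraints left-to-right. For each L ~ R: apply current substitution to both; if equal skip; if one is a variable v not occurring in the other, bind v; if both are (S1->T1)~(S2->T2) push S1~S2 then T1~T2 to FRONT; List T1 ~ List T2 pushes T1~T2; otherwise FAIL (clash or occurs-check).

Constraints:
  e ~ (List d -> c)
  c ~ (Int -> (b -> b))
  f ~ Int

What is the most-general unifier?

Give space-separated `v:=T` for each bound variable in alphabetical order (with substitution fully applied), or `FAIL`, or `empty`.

Answer: c:=(Int -> (b -> b)) e:=(List d -> (Int -> (b -> b))) f:=Int

Derivation:
step 1: unify e ~ (List d -> c)  [subst: {-} | 2 pending]
  bind e := (List d -> c)
step 2: unify c ~ (Int -> (b -> b))  [subst: {e:=(List d -> c)} | 1 pending]
  bind c := (Int -> (b -> b))
step 3: unify f ~ Int  [subst: {e:=(List d -> c), c:=(Int -> (b -> b))} | 0 pending]
  bind f := Int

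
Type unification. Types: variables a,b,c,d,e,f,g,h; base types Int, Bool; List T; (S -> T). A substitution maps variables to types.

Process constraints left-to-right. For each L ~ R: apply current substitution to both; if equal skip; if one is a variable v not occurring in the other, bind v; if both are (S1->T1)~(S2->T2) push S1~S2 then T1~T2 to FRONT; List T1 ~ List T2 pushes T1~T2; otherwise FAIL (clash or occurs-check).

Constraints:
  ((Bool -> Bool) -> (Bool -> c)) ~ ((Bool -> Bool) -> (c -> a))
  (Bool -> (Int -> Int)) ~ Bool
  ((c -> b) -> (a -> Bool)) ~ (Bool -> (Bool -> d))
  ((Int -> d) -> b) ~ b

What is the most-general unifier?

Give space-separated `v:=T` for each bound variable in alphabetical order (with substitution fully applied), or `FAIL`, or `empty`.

Answer: FAIL

Derivation:
step 1: unify ((Bool -> Bool) -> (Bool -> c)) ~ ((Bool -> Bool) -> (c -> a))  [subst: {-} | 3 pending]
  -> decompose arrow: push (Bool -> Bool)~(Bool -> Bool), (Bool -> c)~(c -> a)
step 2: unify (Bool -> Bool) ~ (Bool -> Bool)  [subst: {-} | 4 pending]
  -> identical, skip
step 3: unify (Bool -> c) ~ (c -> a)  [subst: {-} | 3 pending]
  -> decompose arrow: push Bool~c, c~a
step 4: unify Bool ~ c  [subst: {-} | 4 pending]
  bind c := Bool
step 5: unify Bool ~ a  [subst: {c:=Bool} | 3 pending]
  bind a := Bool
step 6: unify (Bool -> (Int -> Int)) ~ Bool  [subst: {c:=Bool, a:=Bool} | 2 pending]
  clash: (Bool -> (Int -> Int)) vs Bool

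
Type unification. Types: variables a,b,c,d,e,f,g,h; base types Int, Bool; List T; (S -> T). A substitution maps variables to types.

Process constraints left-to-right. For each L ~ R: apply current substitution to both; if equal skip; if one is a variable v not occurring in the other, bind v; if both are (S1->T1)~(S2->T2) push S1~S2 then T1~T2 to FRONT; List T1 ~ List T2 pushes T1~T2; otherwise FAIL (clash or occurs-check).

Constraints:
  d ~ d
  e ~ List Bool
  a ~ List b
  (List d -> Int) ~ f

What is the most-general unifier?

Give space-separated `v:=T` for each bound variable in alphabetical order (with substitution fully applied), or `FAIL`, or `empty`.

Answer: a:=List b e:=List Bool f:=(List d -> Int)

Derivation:
step 1: unify d ~ d  [subst: {-} | 3 pending]
  -> identical, skip
step 2: unify e ~ List Bool  [subst: {-} | 2 pending]
  bind e := List Bool
step 3: unify a ~ List b  [subst: {e:=List Bool} | 1 pending]
  bind a := List b
step 4: unify (List d -> Int) ~ f  [subst: {e:=List Bool, a:=List b} | 0 pending]
  bind f := (List d -> Int)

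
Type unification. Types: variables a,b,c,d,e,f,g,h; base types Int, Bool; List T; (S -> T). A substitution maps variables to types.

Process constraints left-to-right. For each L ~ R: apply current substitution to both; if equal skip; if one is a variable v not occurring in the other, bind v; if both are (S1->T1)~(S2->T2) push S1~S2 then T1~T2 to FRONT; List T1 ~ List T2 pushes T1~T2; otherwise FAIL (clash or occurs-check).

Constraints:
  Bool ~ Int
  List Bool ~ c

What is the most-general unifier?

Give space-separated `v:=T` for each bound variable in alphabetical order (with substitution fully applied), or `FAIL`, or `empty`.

step 1: unify Bool ~ Int  [subst: {-} | 1 pending]
  clash: Bool vs Int

Answer: FAIL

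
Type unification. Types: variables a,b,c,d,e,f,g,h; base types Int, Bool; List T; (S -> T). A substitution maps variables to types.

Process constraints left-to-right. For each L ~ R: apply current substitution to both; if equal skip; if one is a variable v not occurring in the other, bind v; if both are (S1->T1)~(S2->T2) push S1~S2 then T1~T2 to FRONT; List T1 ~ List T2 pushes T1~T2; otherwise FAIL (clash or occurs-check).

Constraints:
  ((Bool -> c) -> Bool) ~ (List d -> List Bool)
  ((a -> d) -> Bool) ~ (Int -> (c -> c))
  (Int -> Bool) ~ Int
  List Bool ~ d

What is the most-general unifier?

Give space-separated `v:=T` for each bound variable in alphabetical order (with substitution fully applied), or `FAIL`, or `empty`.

Answer: FAIL

Derivation:
step 1: unify ((Bool -> c) -> Bool) ~ (List d -> List Bool)  [subst: {-} | 3 pending]
  -> decompose arrow: push (Bool -> c)~List d, Bool~List Bool
step 2: unify (Bool -> c) ~ List d  [subst: {-} | 4 pending]
  clash: (Bool -> c) vs List d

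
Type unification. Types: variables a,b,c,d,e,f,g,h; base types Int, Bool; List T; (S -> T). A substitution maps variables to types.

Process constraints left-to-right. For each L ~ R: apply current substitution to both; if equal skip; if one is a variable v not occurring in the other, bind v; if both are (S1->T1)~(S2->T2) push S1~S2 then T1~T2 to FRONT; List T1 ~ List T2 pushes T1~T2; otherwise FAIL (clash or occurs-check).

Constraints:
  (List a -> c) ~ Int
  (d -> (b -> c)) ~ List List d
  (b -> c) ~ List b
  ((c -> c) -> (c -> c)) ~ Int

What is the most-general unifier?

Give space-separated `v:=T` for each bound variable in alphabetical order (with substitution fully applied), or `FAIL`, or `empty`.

Answer: FAIL

Derivation:
step 1: unify (List a -> c) ~ Int  [subst: {-} | 3 pending]
  clash: (List a -> c) vs Int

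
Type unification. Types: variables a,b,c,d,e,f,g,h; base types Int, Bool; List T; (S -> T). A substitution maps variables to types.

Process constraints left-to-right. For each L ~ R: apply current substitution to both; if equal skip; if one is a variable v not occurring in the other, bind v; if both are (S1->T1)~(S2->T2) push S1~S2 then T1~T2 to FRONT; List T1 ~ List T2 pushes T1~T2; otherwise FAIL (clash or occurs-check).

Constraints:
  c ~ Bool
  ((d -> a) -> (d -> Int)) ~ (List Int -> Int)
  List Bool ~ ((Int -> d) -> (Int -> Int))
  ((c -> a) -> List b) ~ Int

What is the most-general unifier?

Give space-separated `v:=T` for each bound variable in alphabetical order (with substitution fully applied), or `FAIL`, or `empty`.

Answer: FAIL

Derivation:
step 1: unify c ~ Bool  [subst: {-} | 3 pending]
  bind c := Bool
step 2: unify ((d -> a) -> (d -> Int)) ~ (List Int -> Int)  [subst: {c:=Bool} | 2 pending]
  -> decompose arrow: push (d -> a)~List Int, (d -> Int)~Int
step 3: unify (d -> a) ~ List Int  [subst: {c:=Bool} | 3 pending]
  clash: (d -> a) vs List Int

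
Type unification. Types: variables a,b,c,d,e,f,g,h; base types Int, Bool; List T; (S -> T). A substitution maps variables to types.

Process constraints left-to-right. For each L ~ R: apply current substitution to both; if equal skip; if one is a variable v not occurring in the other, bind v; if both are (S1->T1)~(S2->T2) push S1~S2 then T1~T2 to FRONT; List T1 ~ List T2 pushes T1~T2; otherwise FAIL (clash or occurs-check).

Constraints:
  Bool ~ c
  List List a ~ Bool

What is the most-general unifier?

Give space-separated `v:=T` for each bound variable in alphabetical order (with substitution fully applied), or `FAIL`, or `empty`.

step 1: unify Bool ~ c  [subst: {-} | 1 pending]
  bind c := Bool
step 2: unify List List a ~ Bool  [subst: {c:=Bool} | 0 pending]
  clash: List List a vs Bool

Answer: FAIL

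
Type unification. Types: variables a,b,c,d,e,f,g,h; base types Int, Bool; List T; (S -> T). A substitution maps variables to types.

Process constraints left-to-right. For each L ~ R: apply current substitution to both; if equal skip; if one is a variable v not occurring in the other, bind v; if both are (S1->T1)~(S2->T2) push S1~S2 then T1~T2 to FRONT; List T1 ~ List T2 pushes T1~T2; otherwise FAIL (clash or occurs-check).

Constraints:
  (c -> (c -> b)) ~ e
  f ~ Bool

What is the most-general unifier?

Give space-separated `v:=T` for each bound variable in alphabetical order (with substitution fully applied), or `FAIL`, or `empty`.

step 1: unify (c -> (c -> b)) ~ e  [subst: {-} | 1 pending]
  bind e := (c -> (c -> b))
step 2: unify f ~ Bool  [subst: {e:=(c -> (c -> b))} | 0 pending]
  bind f := Bool

Answer: e:=(c -> (c -> b)) f:=Bool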